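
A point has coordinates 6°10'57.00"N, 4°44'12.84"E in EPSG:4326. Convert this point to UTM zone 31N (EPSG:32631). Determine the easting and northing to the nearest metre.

Zone 31 central meridian λ₀ = 6×31 − 183 = 3°; Δλ = +1.7369°.
Transverse Mercator on WGS84 with k₀ = 0.9996 gives E = 692185.795 m, N = 683692.374 m.

E 692186 m, N 683692 m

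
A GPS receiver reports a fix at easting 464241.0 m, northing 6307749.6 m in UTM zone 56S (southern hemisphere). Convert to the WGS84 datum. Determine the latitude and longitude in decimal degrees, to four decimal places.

lat -33.3689°, lon 152.6156°

Zone 56S: λ₀ = 153°, k₀ = 0.9996, false easting 500000 m, false northing 10000000 m.
Meridian distance M = (N − FN)/k₀ = -3693727.9 m.
Inverse transverse Mercator on WGS84 gives φ = -33.36889978°, λ = 152.61559972°.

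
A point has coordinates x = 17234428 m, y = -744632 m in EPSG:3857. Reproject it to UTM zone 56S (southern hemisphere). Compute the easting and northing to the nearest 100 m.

E 701100 m, N 9261900 m

Web Mercator inverse (R = 6378137 m) → φ = -6.67399914°, λ = 154.81950085°.
UTM 56S forward: E = 701135.095 m, N = 9261917.893 m.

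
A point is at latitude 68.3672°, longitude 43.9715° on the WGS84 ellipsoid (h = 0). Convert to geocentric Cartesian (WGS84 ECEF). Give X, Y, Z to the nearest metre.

X 1697143 m, Y 1637281 m, Z 5906314 m

WGS84: a = 6378137 m, e² = 0.006694380; N(φ) = a/√(1−e²sin²φ) = 6396664.783 m.
X = (N+h)·cosφ·cosλ = 1697142.831 m; Y = (N+h)·cosφ·sinλ = 1637281.119 m; Z = (N(1−e²)+h)·sinφ = 5906313.915 m.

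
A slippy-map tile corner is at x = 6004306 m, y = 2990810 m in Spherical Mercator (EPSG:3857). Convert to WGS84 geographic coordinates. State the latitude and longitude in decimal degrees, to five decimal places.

R = 6378137 m. λ = x/R = 53.93759850°.
φ = 2·arctan(exp(y/R)) − 90° = 2·arctan(1.59826) − 90° = 25.93320140°.

lat 25.93320°, lon 53.93760°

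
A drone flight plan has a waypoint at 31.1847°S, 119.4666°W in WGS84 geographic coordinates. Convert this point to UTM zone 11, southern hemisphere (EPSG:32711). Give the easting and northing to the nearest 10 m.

Zone 11 central meridian λ₀ = 6×11 − 183 = -117°; Δλ = -2.4666°.
Transverse Mercator on WGS84 with k₀ = 0.9996 gives E = 264944.572 m, N = 6547307.511 m.

E 264940 m, N 6547310 m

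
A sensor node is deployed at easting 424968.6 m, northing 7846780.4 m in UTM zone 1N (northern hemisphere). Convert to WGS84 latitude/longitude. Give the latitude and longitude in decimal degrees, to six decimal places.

Zone 1N: λ₀ = -177°, k₀ = 0.9996, false easting 500000 m.
Meridian distance M = (N − FN)/k₀ = 7849920.4 m.
Inverse transverse Mercator on WGS84 gives φ = 70.71420002°, λ = -179.03580029°.

lat 70.714200°, lon -179.035800°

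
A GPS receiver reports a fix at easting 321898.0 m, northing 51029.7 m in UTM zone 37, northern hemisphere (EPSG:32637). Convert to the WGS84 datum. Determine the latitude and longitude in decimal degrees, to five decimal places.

lat 0.46150°, lon 37.39960°

Zone 37N: λ₀ = 39°, k₀ = 0.9996, false easting 500000 m.
Meridian distance M = (N − FN)/k₀ = 51050.1 m.
Inverse transverse Mercator on WGS84 gives φ = 0.46150030°, λ = 37.39960024°.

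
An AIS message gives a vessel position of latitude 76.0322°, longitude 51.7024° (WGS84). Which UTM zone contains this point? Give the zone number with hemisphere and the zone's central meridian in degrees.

UTM zone = ⌊(λ + 180)/6⌋ + 1; 51.7024° ∈ [48°, 54°) → zone 39.
Hemisphere: N (φ ≥ 0).
Central meridian λ₀ = 6×39 − 183 = 51°.

Zone 39N, central meridian 51°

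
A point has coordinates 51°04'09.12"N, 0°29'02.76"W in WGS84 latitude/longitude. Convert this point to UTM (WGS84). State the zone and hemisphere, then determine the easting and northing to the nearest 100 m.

Zone 30N: E 676300 m, N 5660500 m

Longitude -0.4841° lies in the 6° band [-6°, 0°), giving zone 30; latitude is north of the equator, so 30N.
Zone 30 central meridian λ₀ = 6×30 − 183 = -3°; Δλ = +2.5159°.
Transverse Mercator on WGS84 with k₀ = 0.9996 gives E = 676265.091 m, N = 5660531.572 m.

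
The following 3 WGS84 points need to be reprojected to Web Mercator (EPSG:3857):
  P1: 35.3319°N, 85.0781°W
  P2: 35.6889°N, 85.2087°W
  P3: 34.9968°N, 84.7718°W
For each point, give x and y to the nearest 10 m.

P1: x -9470850 m, y 4209080 m; P2: x -9485390 m, y 4257900 m; P3: x -9436750 m, y 4163450 m

Web Mercator: x = R·λ, y = R·ln tan(π/4+φ/2), R = 6378137 m.
P1 (35.3319°, -85.0781°) → (-9470850.770, 4209077.003) m.
P2 (35.6889°, -85.2087°) → (-9485389.095, 4257898.496) m.
P3 (34.9968°, -84.7718°) → (-9436753.610, 4163446.285) m.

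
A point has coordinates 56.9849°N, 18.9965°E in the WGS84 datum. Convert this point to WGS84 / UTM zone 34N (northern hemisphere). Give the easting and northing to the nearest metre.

Zone 34 central meridian λ₀ = 6×34 − 183 = 21°; Δλ = -2.0035°.
Transverse Mercator on WGS84 with k₀ = 0.9996 gives E = 378252.410 m, N = 6317490.253 m.

E 378252 m, N 6317490 m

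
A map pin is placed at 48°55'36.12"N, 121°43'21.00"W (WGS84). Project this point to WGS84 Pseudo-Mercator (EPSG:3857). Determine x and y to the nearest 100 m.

Web Mercator is spherical with R = a = 6378137 m.
x = R·λ = 6378137 × -2.124458399 = -13550086.718 m.
y = R·ln tan(π/4 + φ/2) = 6378137 × 0.981859289 = 6262433.057 m.

x -13550100 m, y 6262400 m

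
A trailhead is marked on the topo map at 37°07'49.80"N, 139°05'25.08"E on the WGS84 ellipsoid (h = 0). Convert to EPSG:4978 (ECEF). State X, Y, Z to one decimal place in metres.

WGS84: a = 6378137 m, e² = 0.006694380; N(φ) = a/√(1−e²sin²φ) = 6385930.182 m.
X = (N+h)·cosφ·cosλ = -3847685.173 m; Y = (N+h)·cosφ·sinλ = 3334109.797 m; Z = (N(1−e²)+h)·sinφ = 3828949.656 m.

X -3847685.2 m, Y 3334109.8 m, Z 3828949.7 m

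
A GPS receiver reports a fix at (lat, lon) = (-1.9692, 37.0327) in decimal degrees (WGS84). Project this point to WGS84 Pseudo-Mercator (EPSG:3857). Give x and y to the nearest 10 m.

Web Mercator is spherical with R = a = 6378137 m.
x = R·λ = 6378137 × 0.646342546 = 4122461.307 m.
y = R·ln tan(π/4 + φ/2) = 6378137 × -0.034375792 = -219253.510 m.

x 4122460 m, y -219250 m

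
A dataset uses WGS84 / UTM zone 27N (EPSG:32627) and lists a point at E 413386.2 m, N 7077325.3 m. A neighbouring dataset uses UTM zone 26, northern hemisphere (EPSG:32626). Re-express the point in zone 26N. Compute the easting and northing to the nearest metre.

UTM 27N → geographic: φ = 63.81260027°, λ = -22.75920011°.
UTM 26N (λ₀ = -27°) forward: E = 708698.348 m, N = 7083067.096 m.

E 708698 m, N 7083067 m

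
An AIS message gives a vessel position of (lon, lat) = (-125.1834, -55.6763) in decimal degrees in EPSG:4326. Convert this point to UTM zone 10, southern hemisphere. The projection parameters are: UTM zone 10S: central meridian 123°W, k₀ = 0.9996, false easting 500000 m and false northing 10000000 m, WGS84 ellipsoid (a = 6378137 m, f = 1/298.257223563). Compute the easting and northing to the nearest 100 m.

Zone 10 central meridian λ₀ = 6×10 − 183 = -123°; Δλ = -2.1834°.
Transverse Mercator on WGS84 with k₀ = 0.9996 gives E = 362702.220 m, N = 3827785.468 m.

E 362700 m, N 3827800 m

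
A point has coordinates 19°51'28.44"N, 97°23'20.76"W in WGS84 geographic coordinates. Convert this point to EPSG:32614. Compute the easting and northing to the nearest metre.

E 668676 m, N 2196562 m

Zone 14 central meridian λ₀ = 6×14 − 183 = -99°; Δλ = +1.6109°.
Transverse Mercator on WGS84 with k₀ = 0.9996 gives E = 668676.467 m, N = 2196562.269 m.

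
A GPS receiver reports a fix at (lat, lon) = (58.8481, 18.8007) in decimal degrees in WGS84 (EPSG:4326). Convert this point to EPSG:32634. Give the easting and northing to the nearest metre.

Zone 34 central meridian λ₀ = 6×34 − 183 = 21°; Δλ = -2.1993°.
Transverse Mercator on WGS84 with k₀ = 0.9996 gives E = 373103.547 m, N = 6525222.725 m.

E 373104 m, N 6525223 m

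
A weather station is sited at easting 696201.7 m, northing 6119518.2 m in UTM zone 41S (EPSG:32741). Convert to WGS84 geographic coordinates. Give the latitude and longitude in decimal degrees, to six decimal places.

Zone 41S: λ₀ = 63°, k₀ = 0.9996, false easting 500000 m, false northing 10000000 m.
Meridian distance M = (N − FN)/k₀ = -3882034.6 m.
Inverse transverse Mercator on WGS84 gives φ = -35.04799963°, λ = 65.15120017°.

lat -35.048000°, lon 65.151200°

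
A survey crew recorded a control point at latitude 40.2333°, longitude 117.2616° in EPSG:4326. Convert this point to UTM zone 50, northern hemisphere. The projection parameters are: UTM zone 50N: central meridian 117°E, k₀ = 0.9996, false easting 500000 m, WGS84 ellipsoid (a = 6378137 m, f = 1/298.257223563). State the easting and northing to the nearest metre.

E 522254 m, N 4453685 m

Zone 50 central meridian λ₀ = 6×50 − 183 = 117°; Δλ = +0.2616°.
Transverse Mercator on WGS84 with k₀ = 0.9996 gives E = 522253.930 m, N = 4453684.574 m.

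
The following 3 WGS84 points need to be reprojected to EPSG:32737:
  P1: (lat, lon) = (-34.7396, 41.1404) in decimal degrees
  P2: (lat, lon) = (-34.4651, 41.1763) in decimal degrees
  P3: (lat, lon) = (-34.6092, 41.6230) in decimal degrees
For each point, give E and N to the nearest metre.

UTM zone 37S: λ₀ = 39°, k₀ = 0.9996.
P1 (-34.7396°, 41.1404°) → (695947.886, 6153747.459) m.
P2 (-34.4651°, 41.1763°) → (699892.047, 6184123.737) m.
P3 (-34.6092°, 41.6230°) → (740515.541, 6167165.542) m.

P1: E 695948 m, N 6153747 m; P2: E 699892 m, N 6184124 m; P3: E 740516 m, N 6167166 m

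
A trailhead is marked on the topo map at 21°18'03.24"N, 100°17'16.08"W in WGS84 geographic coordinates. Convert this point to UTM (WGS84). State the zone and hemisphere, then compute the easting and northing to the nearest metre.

Zone 14N: E 366422 m, N 2355995 m

Longitude -100.2878° lies in the 6° band [-102°, -96°), giving zone 14; latitude is north of the equator, so 14N.
Zone 14 central meridian λ₀ = 6×14 − 183 = -99°; Δλ = -1.2878°.
Transverse Mercator on WGS84 with k₀ = 0.9996 gives E = 366422.214 m, N = 2355995.044 m.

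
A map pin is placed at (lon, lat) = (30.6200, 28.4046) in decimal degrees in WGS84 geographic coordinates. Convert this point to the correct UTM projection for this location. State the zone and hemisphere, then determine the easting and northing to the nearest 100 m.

Longitude 30.6200° lies in the 6° band [30°, 36°), giving zone 36; latitude is north of the equator, so 36N.
Zone 36 central meridian λ₀ = 6×36 − 183 = 33°; Δλ = -2.3800°.
Transverse Mercator on WGS84 with k₀ = 0.9996 gives E = 266835.287 m, N = 3144327.808 m.

Zone 36N: E 266800 m, N 3144300 m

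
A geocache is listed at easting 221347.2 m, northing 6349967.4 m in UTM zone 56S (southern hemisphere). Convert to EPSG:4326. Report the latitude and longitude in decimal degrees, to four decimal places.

lat -32.9531°, lon 150.0192°

Zone 56S: λ₀ = 153°, k₀ = 0.9996, false easting 500000 m, false northing 10000000 m.
Meridian distance M = (N − FN)/k₀ = -3651493.2 m.
Inverse transverse Mercator on WGS84 gives φ = -32.95310013°, λ = 150.01920052°.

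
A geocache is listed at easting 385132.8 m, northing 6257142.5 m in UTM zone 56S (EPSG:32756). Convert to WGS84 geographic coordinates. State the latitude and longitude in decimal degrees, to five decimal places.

Zone 56S: λ₀ = 153°, k₀ = 0.9996, false easting 500000 m, false northing 10000000 m.
Meridian distance M = (N − FN)/k₀ = -3744355.2 m.
Inverse transverse Mercator on WGS84 gives φ = -33.81969982°, λ = 151.75879976°.

lat -33.81970°, lon 151.75880°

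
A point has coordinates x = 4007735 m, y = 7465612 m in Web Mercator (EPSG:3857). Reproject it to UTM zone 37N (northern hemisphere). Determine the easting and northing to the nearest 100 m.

Web Mercator inverse (R = 6378137 m) → φ = 55.53100014°, λ = 36.00209605°.
UTM 37N forward: E = 310800.389 m, N = 6157965.462 m.

E 310800 m, N 6158000 m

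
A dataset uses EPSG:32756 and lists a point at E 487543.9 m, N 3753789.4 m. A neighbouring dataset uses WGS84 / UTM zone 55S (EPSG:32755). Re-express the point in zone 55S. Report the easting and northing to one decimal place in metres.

E 858024.2 m, N 3738704.3 m

UTM 56S → geographic: φ = -56.36040042°, λ = 152.79839973°.
UTM 55S (λ₀ = 147°) forward: E = 858024.238 m, N = 3738704.325 m.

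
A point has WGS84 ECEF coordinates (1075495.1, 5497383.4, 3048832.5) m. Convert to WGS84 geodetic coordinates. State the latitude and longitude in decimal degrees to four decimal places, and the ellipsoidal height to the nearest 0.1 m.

λ = atan2(Y, X) = 78.93059960°; p = √(X²+Y²) = 5601599.2 m.
Bowring's method on WGS84 (a = 6378137 m, b = 6356752.314 m) gives φ = 28.72030028°, h = 4330.937 m.

lat 28.7203°, lon 78.9306°, h 4330.9 m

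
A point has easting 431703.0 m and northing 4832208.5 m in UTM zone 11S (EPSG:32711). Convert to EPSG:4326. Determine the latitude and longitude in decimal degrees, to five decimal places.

Zone 11S: λ₀ = -117°, k₀ = 0.9996, false easting 500000 m, false northing 10000000 m.
Meridian distance M = (N − FN)/k₀ = -5169859.4 m.
Inverse transverse Mercator on WGS84 gives φ = -46.66020027°, λ = -117.89270066°.

lat -46.66020°, lon -117.89270°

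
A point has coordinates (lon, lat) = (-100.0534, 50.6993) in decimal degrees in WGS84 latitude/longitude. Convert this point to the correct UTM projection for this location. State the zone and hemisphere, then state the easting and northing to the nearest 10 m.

Zone 14N: E 425610 m, N 5616920 m

Longitude -100.0534° lies in the 6° band [-102°, -96°), giving zone 14; latitude is north of the equator, so 14N.
Zone 14 central meridian λ₀ = 6×14 − 183 = -99°; Δλ = -1.0534°.
Transverse Mercator on WGS84 with k₀ = 0.9996 gives E = 425607.420 m, N = 5616916.002 m.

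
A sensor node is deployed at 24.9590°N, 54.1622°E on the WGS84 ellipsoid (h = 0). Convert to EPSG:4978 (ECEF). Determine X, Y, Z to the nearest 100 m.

WGS84: a = 6378137 m, e² = 0.006694380; N(φ) = a/√(1−e²sin²φ) = 6381941.740 m.
X = (N+h)·cosφ·cosλ = 3387620.591 m; Y = (N+h)·cosφ·sinλ = 4690526.225 m; Z = (N(1−e²)+h)·sinφ = 2674957.620 m.

X 3387600 m, Y 4690500 m, Z 2675000 m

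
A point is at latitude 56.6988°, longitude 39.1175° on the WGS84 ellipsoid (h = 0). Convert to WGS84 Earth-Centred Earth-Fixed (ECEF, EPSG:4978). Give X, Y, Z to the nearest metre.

X 2723302 m, Y 2214549 m, Z 5307559 m

WGS84: a = 6378137 m, e² = 0.006694380; N(φ) = a/√(1−e²sin²φ) = 6393102.841 m.
X = (N+h)·cosφ·cosλ = 2723301.912 m; Y = (N+h)·cosφ·sinλ = 2214548.907 m; Z = (N(1−e²)+h)·sinφ = 5307558.628 m.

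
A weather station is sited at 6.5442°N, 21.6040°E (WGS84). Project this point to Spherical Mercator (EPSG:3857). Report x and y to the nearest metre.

x 2404946 m, y 730086 m

Web Mercator is spherical with R = a = 6378137 m.
x = R·λ = 6378137 × 0.377060932 = 2404946.279 m.
y = R·ln tan(π/4 + φ/2) = 6378137 × 0.114466992 = 730086.158 m.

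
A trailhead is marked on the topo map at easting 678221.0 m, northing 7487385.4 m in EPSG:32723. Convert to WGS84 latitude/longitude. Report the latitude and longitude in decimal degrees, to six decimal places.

Zone 23S: λ₀ = -45°, k₀ = 0.9996, false easting 500000 m, false northing 10000000 m.
Meridian distance M = (N − FN)/k₀ = -2513620.0 m.
Inverse transverse Mercator on WGS84 gives φ = -22.71140029°, λ = -43.26479996°.

lat -22.711400°, lon -43.264800°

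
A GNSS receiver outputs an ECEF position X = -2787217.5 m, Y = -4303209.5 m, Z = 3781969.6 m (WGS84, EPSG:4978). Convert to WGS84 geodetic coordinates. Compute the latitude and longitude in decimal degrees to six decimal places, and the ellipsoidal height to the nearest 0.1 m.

lat 36.598600°, lon -122.931400°, h 411.3 m

λ = atan2(Y, X) = -122.93139951°; p = √(X²+Y²) = 5127006.3 m.
Bowring's method on WGS84 (a = 6378137 m, b = 6356752.314 m) gives φ = 36.59859995°, h = 411.283 m.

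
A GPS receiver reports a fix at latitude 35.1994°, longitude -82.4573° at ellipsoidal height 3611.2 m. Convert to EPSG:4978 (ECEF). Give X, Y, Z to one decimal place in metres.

X 685289.8 m, Y -5175484.9 m, Z 3658047.6 m

WGS84: a = 6378137 m, e² = 0.006694380; N(φ) = a/√(1−e²sin²φ) = 6385242.313 m.
X = (N+h)·cosφ·cosλ = 685289.809 m; Y = (N+h)·cosφ·sinλ = -5175484.891 m; Z = (N(1−e²)+h)·sinφ = 3658047.587 m.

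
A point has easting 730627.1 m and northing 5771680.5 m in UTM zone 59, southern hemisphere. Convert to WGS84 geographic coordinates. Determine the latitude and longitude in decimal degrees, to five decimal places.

Zone 59S: λ₀ = 171°, k₀ = 0.9996, false easting 500000 m, false northing 10000000 m.
Meridian distance M = (N − FN)/k₀ = -4230011.5 m.
Inverse transverse Mercator on WGS84 gives φ = -38.17330031°, λ = 173.63279972°.

lat -38.17330°, lon 173.63280°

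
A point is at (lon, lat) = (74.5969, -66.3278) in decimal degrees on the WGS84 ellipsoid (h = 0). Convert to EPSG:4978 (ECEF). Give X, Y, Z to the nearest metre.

X 682099 m, Y 2475822 m, Z -5818719 m

WGS84: a = 6378137 m, e² = 0.006694380; N(φ) = a/√(1−e²sin²φ) = 6396120.066 m.
X = (N+h)·cosφ·cosλ = 682099.131 m; Y = (N+h)·cosφ·sinλ = 2475822.053 m; Z = (N(1−e²)+h)·sinφ = -5818719.365 m.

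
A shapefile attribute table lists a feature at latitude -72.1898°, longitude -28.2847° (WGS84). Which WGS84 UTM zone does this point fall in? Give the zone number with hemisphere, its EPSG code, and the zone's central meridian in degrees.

Zone 26S (EPSG:32726), central meridian -27°

UTM zone = ⌊(λ + 180)/6⌋ + 1; -28.2847° ∈ [-30°, -24°) → zone 26.
Hemisphere: S (φ < 0).
Central meridian λ₀ = 6×26 − 183 = -27°.
EPSG code: 32726.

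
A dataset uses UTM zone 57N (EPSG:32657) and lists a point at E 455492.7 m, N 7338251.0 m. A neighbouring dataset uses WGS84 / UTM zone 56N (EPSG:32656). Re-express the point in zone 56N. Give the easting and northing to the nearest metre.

UTM 57N → geographic: φ = 66.16140037°, λ = 158.01309907°.
UTM 56N (λ₀ = 153°) forward: E = 725894.124 m, N = 7346947.270 m.

E 725894 m, N 7346947 m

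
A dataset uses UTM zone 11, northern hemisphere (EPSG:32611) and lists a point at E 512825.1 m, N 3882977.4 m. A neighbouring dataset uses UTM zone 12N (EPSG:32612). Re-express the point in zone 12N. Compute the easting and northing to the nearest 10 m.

E -34410 m, N 3898710 m

UTM 11N → geographic: φ = 35.08950000°, λ = -116.85930018°.
UTM 12N (λ₀ = -111°) forward: E = -34405.660 m, N = 3898708.800 m.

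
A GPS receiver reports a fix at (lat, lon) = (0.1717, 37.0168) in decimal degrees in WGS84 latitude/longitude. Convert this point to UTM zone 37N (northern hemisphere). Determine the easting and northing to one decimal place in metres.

Zone 37 central meridian λ₀ = 6×37 − 183 = 39°; Δλ = -1.9832°.
Transverse Mercator on WGS84 with k₀ = 0.9996 gives E = 279276.103 m, N = 18989.460 m.

E 279276.1 m, N 18989.5 m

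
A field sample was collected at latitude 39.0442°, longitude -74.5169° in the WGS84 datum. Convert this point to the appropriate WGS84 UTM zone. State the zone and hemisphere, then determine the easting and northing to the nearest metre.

Longitude -74.5169° lies in the 6° band [-78°, -72°), giving zone 18; latitude is north of the equator, so 18N.
Zone 18 central meridian λ₀ = 6×18 − 183 = -75°; Δλ = +0.4831°.
Transverse Mercator on WGS84 with k₀ = 0.9996 gives E = 541806.540 m, N = 4321792.548 m.

Zone 18N: E 541807 m, N 4321793 m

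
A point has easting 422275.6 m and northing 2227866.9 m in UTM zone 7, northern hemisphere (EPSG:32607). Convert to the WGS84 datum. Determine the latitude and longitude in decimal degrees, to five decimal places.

lat 20.14650°, lon -141.74370°

Zone 7N: λ₀ = -141°, k₀ = 0.9996, false easting 500000 m.
Meridian distance M = (N − FN)/k₀ = 2228758.4 m.
Inverse transverse Mercator on WGS84 gives φ = 20.14650021°, λ = -141.74370038°.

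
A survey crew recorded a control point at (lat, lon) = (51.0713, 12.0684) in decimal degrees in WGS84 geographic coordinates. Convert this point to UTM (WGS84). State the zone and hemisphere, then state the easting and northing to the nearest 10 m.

Zone 33N: E 294630 m, N 5661840 m

Longitude 12.0684° lies in the 6° band [12°, 18°), giving zone 33; latitude is north of the equator, so 33N.
Zone 33 central meridian λ₀ = 6×33 − 183 = 15°; Δλ = -2.9316°.
Transverse Mercator on WGS84 with k₀ = 0.9996 gives E = 294625.038 m, N = 5661842.695 m.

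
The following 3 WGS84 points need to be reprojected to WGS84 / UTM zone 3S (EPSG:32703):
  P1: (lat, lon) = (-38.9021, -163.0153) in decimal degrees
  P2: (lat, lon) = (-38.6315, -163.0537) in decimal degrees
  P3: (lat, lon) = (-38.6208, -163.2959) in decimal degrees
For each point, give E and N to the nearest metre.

P1: E 672103 m, N 5692215 m; P2: E 669411 m, N 5722318 m; P3: E 648350 m, N 5723925 m

UTM zone 3S: λ₀ = -165°, k₀ = 0.9996.
P1 (-38.9021°, -163.0153°) → (672102.582, 5692215.073) m.
P2 (-38.6315°, -163.0537°) → (669411.476, 5722318.191) m.
P3 (-38.6208°, -163.2959°) → (648350.270, 5723925.067) m.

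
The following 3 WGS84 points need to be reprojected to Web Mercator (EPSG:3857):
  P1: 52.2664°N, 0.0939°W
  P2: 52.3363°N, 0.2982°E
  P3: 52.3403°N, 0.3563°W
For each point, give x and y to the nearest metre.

Web Mercator: x = R·λ, y = R·ln tan(π/4+φ/2), R = 6378137 m.
P1 (52.2664°, -0.0939°) → (-10452.900, 6848438.066) m.
P2 (52.3363°, 0.2982°) → (33195.472, 6861162.723) m.
P3 (52.3403°, -0.3563°) → (-39663.135, 6861891.495) m.

P1: x -10453 m, y 6848438 m; P2: x 33195 m, y 6861163 m; P3: x -39663 m, y 6861891 m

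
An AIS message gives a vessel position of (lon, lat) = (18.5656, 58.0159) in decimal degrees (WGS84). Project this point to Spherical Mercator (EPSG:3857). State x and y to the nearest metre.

x 2066713 m, y 7970658 m

Web Mercator is spherical with R = a = 6378137 m.
x = R·λ = 6378137 × 0.324030848 = 2066713.138 m.
y = R·ln tan(π/4 + φ/2) = 6378137 × 1.249684409 = 7970658.370 m.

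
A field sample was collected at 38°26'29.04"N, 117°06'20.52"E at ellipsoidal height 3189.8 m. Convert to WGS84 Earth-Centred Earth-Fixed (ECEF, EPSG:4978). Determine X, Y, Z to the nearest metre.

WGS84: a = 6378137 m, e² = 0.006694380; N(φ) = a/√(1−e²sin²φ) = 6386404.975 m.
X = (N+h)·cosφ·cosλ = -2280269.869 m; Y = (N+h)·cosφ·sinλ = 4454945.111 m; Z = (N(1−e²)+h)·sinφ = 3945919.667 m.

X -2280270 m, Y 4454945 m, Z 3945920 m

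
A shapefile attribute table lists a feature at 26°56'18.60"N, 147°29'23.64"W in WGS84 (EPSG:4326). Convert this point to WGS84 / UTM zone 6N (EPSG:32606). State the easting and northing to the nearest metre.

Zone 6 central meridian λ₀ = 6×6 − 183 = -147°; Δλ = -0.4899°.
Transverse Mercator on WGS84 with k₀ = 0.9996 gives E = 451367.714 m, N = 2979717.774 m.

E 451368 m, N 2979718 m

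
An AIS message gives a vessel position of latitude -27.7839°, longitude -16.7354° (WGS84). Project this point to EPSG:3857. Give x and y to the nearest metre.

x -1862976 m, y -3221756 m

Web Mercator is spherical with R = a = 6378137 m.
x = R·λ = 6378137 × -0.292087832 = -1862976.206 m.
y = R·ln tan(π/4 + φ/2) = 6378137 × -0.505124889 = -3221755.742 m.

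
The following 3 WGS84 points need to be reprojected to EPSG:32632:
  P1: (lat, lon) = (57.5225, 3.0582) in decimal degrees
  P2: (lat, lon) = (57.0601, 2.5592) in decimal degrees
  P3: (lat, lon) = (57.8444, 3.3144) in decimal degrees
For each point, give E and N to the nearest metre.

P1: E 144393 m, N 6391128 m; P2: E 109703 m, N 6342518 m; P3: E 162713 m, N 6425573 m

UTM zone 32N: λ₀ = 9°, k₀ = 0.9996.
P1 (57.5225°, 3.0582°) → (144392.598, 6391127.822) m.
P2 (57.0601°, 2.5592°) → (109703.215, 6342517.628) m.
P3 (57.8444°, 3.3144°) → (162712.683, 6425573.101) m.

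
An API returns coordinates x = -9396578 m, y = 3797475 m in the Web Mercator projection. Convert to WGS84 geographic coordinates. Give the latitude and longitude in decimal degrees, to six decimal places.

R = 6378137 m. λ = x/R = -84.41089636°.
φ = 2·arctan(exp(y/R)) − 90° = 2·arctan(1.81374) − 90° = 32.25989924°.

lat 32.259899°, lon -84.410896°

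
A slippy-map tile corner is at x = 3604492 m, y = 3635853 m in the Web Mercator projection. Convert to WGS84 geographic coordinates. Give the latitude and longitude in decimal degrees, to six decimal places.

R = 6378137 m. λ = x/R = 32.37970255°.
φ = 2·arctan(exp(y/R)) − 90° = 2·arctan(1.76835) − 90° = 31.02389690°.

lat 31.023897°, lon 32.379703°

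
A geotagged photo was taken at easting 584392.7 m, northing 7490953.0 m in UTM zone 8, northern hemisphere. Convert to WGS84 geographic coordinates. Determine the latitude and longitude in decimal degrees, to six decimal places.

Zone 8N: λ₀ = -135°, k₀ = 0.9996, false easting 500000 m.
Meridian distance M = (N − FN)/k₀ = 7493950.6 m.
Inverse transverse Mercator on WGS84 gives φ = 67.52229999°, λ = -133.02169893°.

lat 67.522300°, lon -133.021699°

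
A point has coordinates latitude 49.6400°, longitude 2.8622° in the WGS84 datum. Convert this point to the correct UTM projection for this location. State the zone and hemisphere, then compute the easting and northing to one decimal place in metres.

Longitude 2.8622° lies in the 6° band [0°, 6°), giving zone 31; latitude is north of the equator, so 31N.
Zone 31 central meridian λ₀ = 6×31 − 183 = 3°; Δλ = -0.1378°.
Transverse Mercator on WGS84 with k₀ = 0.9996 gives E = 490050.732 m, N = 5498614.623 m.

Zone 31N: E 490050.7 m, N 5498614.6 m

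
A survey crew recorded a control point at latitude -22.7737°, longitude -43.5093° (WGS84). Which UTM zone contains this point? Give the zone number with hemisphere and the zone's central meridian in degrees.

Zone 23S, central meridian -45°

UTM zone = ⌊(λ + 180)/6⌋ + 1; -43.5093° ∈ [-48°, -42°) → zone 23.
Hemisphere: S (φ < 0).
Central meridian λ₀ = 6×23 − 183 = -45°.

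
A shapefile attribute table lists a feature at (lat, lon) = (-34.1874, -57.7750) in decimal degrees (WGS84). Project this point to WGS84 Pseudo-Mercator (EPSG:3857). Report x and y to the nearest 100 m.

x -6431500 m, y -4054000 m

Web Mercator is spherical with R = a = 6378137 m.
x = R·λ = 6378137 × -1.008363975 = -6431483.581 m.
y = R·ln tan(π/4 + φ/2) = 6378137 × -0.635607719 = -4053993.110 m.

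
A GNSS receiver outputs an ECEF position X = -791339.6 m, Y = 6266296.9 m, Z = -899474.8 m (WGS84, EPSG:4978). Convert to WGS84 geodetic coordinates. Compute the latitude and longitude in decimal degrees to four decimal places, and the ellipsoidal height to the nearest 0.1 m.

λ = atan2(Y, X) = 97.19749989°; p = √(X²+Y²) = 6316066.4 m.
Bowring's method on WGS84 (a = 6378137 m, b = 6356752.314 m) gives φ = -8.15890044°, h = 2082.506 m.

lat -8.1589°, lon 97.1975°, h 2082.5 m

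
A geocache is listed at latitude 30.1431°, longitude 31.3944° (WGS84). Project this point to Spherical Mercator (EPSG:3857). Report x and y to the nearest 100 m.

x 3494800 m, y 3522000 m

Web Mercator is spherical with R = a = 6378137 m.
x = R·λ = 6378137 × 0.547935647 = 3494808.622 m.
y = R·ln tan(π/4 + φ/2) = 6378137 × 0.552192170 = 3521957.308 m.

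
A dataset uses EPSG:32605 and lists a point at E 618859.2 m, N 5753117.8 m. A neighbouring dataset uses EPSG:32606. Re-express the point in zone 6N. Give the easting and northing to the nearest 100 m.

UTM 5N → geographic: φ = 51.91609989°, λ = -151.27180070°.
UTM 6N (λ₀ = -147°) forward: E = 206255.676 m, N = 5760332.843 m.

E 206300 m, N 5760300 m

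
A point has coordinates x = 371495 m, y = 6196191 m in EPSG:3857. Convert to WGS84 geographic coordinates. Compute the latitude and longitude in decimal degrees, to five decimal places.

lat 48.53420°, lon 3.33720°

R = 6378137 m. λ = x/R = 3.33719636°.
φ = 2·arctan(exp(y/R)) − 90° = 2·arctan(2.64183) − 90° = 48.53419813°.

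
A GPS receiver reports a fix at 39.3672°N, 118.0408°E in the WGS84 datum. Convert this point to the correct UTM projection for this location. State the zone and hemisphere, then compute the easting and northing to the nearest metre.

Longitude 118.0408° lies in the 6° band [114°, 120°), giving zone 50; latitude is north of the equator, so 50N.
Zone 50 central meridian λ₀ = 6×50 − 183 = 117°; Δλ = +1.0408°.
Transverse Mercator on WGS84 with k₀ = 0.9996 gives E = 589657.985 m, N = 4358043.004 m.

Zone 50N: E 589658 m, N 4358043 m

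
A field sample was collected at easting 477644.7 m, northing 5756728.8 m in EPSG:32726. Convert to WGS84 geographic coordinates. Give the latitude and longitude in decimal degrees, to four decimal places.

Zone 26S: λ₀ = -27°, k₀ = 0.9996, false easting 500000 m, false northing 10000000 m.
Meridian distance M = (N − FN)/k₀ = -4244969.2 m.
Inverse transverse Mercator on WGS84 gives φ = -38.33730011°, λ = -27.25579980°.

lat -38.3373°, lon -27.2558°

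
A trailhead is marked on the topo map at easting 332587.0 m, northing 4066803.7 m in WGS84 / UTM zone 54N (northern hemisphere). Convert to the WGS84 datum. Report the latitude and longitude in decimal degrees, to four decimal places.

Zone 54N: λ₀ = 141°, k₀ = 0.9996, false easting 500000 m.
Meridian distance M = (N − FN)/k₀ = 4068431.1 m.
Inverse transverse Mercator on WGS84 gives φ = 36.73220029°, λ = 139.12510031°.

lat 36.7322°, lon 139.1251°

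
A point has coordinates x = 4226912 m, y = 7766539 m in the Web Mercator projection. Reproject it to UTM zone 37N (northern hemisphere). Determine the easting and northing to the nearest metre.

Web Mercator inverse (R = 6378137 m) → φ = 57.03139868°, λ = 37.97099654°.
UTM 37N forward: E = 437544.246 m, N = 6321351.629 m.

E 437544 m, N 6321352 m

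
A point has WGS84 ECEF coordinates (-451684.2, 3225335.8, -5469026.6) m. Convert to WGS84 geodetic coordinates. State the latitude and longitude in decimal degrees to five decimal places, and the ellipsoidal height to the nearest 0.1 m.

lat -59.39500°, lon 97.97200°, h 2971.6 m

λ = atan2(Y, X) = 97.97200058°; p = √(X²+Y²) = 3256809.7 m.
Bowring's method on WGS84 (a = 6378137 m, b = 6356752.314 m) gives φ = -59.39499996°, h = 2971.622 m.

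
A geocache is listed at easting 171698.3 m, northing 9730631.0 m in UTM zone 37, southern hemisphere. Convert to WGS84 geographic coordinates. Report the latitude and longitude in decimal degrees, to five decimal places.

lat -2.43380°, lon 36.04830°

Zone 37S: λ₀ = 39°, k₀ = 0.9996, false easting 500000 m, false northing 10000000 m.
Meridian distance M = (N − FN)/k₀ = -269476.8 m.
Inverse transverse Mercator on WGS84 gives φ = -2.43380000°, λ = 36.04830012°.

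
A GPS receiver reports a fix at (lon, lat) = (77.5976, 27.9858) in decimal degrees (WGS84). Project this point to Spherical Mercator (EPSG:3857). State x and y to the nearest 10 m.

Web Mercator is spherical with R = a = 6378137 m.
x = R·λ = 6378137 × 1.354333612 = 8638125.319 m.
y = R·ln tan(π/4 + φ/2) = 6378137 × 0.509111612 = 3247183.612 m.

x 8638130 m, y 3247180 m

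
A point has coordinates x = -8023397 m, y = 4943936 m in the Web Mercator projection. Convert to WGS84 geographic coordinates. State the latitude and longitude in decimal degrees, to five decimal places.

R = 6378137 m. λ = x/R = -72.07540156°.
φ = 2·arctan(exp(y/R)) − 90° = 2·arctan(2.17089) − 90° = 40.53460175°.

lat 40.53460°, lon -72.07540°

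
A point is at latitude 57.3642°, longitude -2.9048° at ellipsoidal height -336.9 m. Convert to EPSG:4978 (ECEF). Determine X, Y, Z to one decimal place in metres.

X 3443293.0 m, Y -174718.9 m, Z 5347597.8 m

WGS84: a = 6378137 m, e² = 0.006694380; N(φ) = a/√(1−e²sin²φ) = 6393330.832 m.
X = (N+h)·cosφ·cosλ = 3443292.954 m; Y = (N+h)·cosφ·sinλ = -174718.902 m; Z = (N(1−e²)+h)·sinφ = 5347597.849 m.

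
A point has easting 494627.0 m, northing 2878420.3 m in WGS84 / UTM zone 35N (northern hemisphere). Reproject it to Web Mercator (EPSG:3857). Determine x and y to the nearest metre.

Unproject from UTM 35N (λ₀ = 27°) → φ = 26.02469985°, λ = 26.94630047°.
Web Mercator (R = 6378137 m): x = 2999648.447 m, y = 3002140.447 m.

x 2999648 m, y 3002140 m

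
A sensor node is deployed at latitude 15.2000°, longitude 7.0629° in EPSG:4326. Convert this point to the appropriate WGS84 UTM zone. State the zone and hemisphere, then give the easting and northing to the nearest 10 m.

Longitude 7.0629° lies in the 6° band [6°, 12°), giving zone 32; latitude is north of the equator, so 32N.
Zone 32 central meridian λ₀ = 6×32 − 183 = 9°; Δλ = -1.9371°.
Transverse Mercator on WGS84 with k₀ = 0.9996 gives E = 291907.685 m, N = 1681369.627 m.

Zone 32N: E 291910 m, N 1681370 m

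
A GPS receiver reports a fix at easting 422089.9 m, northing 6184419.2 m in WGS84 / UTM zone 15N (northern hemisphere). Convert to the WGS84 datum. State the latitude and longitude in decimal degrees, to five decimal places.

lat 55.79910°, lon -94.24280°

Zone 15N: λ₀ = -93°, k₀ = 0.9996, false easting 500000 m.
Meridian distance M = (N − FN)/k₀ = 6186894.0 m.
Inverse transverse Mercator on WGS84 gives φ = 55.79909977°, λ = -94.24280037°.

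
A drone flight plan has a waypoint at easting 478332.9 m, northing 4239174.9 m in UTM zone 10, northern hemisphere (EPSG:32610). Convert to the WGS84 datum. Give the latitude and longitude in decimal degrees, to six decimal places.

Zone 10N: λ₀ = -123°, k₀ = 0.9996, false easting 500000 m.
Meridian distance M = (N − FN)/k₀ = 4240871.2 m.
Inverse transverse Mercator on WGS84 gives φ = 38.30039984°, λ = -123.24779947°.

lat 38.300400°, lon -123.247799°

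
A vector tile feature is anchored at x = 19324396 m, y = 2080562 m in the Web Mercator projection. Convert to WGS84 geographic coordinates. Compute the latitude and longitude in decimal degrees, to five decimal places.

lat 18.36710°, lon 173.59400°

R = 6378137 m. λ = x/R = 173.59400283°.
φ = 2·arctan(exp(y/R)) − 90° = 2·arctan(1.38570) − 90° = 18.36709969°.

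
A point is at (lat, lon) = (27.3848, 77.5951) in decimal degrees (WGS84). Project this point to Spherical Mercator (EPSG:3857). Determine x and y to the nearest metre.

x 8637847 m, y 3171630 m

Web Mercator is spherical with R = a = 6378137 m.
x = R·λ = 6378137 × 1.354289978 = 8637847.020 m.
y = R·ln tan(π/4 + φ/2) = 6378137 × 0.497265931 = 3171630.232 m.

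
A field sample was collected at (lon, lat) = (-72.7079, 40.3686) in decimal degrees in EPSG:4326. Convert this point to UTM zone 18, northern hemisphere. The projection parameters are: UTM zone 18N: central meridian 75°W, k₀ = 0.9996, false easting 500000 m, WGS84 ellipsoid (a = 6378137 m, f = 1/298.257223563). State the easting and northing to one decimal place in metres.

Zone 18 central meridian λ₀ = 6×18 − 183 = -75°; Δλ = +2.2921°.
Transverse Mercator on WGS84 with k₀ = 0.9996 gives E = 694605.363 m, N = 4471191.475 m.

E 694605.4 m, N 4471191.5 m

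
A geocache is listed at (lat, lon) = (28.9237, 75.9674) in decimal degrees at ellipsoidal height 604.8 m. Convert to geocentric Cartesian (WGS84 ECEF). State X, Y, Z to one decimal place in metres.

X 1354814.0 m, Y 5420721.0 m, Z 3066794.6 m

WGS84: a = 6378137 m, e² = 0.006694380; N(φ) = a/√(1−e²sin²φ) = 6383136.621 m.
X = (N+h)·cosφ·cosλ = 1354814.015 m; Y = (N+h)·cosφ·sinλ = 5420721.037 m; Z = (N(1−e²)+h)·sinφ = 3066794.566 m.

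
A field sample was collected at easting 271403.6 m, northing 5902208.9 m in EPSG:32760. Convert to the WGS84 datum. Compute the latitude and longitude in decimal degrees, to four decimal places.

lat -36.9985°, lon 174.4311°

Zone 60S: λ₀ = 177°, k₀ = 0.9996, false easting 500000 m, false northing 10000000 m.
Meridian distance M = (N − FN)/k₀ = -4099430.9 m.
Inverse transverse Mercator on WGS84 gives φ = -36.99849965°, λ = 174.43110019°.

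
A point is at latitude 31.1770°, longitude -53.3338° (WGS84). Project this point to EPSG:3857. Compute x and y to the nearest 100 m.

x -5937100 m, y 3655800 m

Web Mercator is spherical with R = a = 6378137 m.
x = R·λ = 6378137 × -0.930850413 = -5937091.458 m.
y = R·ln tan(π/4 + φ/2) = 6378137 × 0.573170090 = 3655757.360 m.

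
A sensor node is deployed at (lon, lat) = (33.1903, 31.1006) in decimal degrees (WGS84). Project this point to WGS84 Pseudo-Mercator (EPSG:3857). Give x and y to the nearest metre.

x 3694727 m, y 3645821 m

Web Mercator is spherical with R = a = 6378137 m.
x = R·λ = 6378137 × 0.579280015 = 3694727.295 m.
y = R·ln tan(π/4 + φ/2) = 6378137 × 0.571612192 = 3645820.872 m.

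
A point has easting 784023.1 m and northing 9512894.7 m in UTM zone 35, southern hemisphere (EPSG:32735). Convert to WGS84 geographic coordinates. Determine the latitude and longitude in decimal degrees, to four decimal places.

Zone 35S: λ₀ = 27°, k₀ = 0.9996, false easting 500000 m, false northing 10000000 m.
Meridian distance M = (N − FN)/k₀ = -487300.2 m.
Inverse transverse Mercator on WGS84 gives φ = -4.40250021°, λ = 29.55909999°.

lat -4.4025°, lon 29.5591°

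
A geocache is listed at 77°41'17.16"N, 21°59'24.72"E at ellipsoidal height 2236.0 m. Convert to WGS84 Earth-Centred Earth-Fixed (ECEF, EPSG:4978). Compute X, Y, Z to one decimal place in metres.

WGS84: a = 6378137 m, e² = 0.006694380; N(φ) = a/√(1−e²sin²φ) = 6398613.323 m.
X = (N+h)·cosφ·cosλ = 1265576.827 m; Y = (N+h)·cosφ·sinλ = 511074.444 m; Z = (N(1−e²)+h)·sinφ = 6211788.556 m.

X 1265576.8 m, Y 511074.4 m, Z 6211788.6 m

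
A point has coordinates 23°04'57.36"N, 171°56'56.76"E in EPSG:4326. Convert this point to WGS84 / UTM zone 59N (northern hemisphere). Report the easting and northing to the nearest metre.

Zone 59 central meridian λ₀ = 6×59 − 183 = 171°; Δλ = +0.9491°.
Transverse Mercator on WGS84 with k₀ = 0.9996 gives E = 597209.034 m, N = 2552979.285 m.

E 597209 m, N 2552979 m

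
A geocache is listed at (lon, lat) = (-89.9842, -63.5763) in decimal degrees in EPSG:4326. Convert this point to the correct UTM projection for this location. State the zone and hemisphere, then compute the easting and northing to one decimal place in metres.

Zone 16S: E 351870.6 m, N 2946742.8 m

Longitude -89.9842° lies in the 6° band [-90°, -84°), giving zone 16; latitude is south of the equator, so 16S.
Zone 16 central meridian λ₀ = 6×16 − 183 = -87°; Δλ = -2.9842°.
Transverse Mercator on WGS84 with k₀ = 0.9996 gives E = 351870.609 m, N = 2946742.826 m.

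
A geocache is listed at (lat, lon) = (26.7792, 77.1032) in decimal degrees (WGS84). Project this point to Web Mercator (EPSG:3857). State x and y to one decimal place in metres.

x 8583089.0 m, y 3095912.7 m

Web Mercator is spherical with R = a = 6378137 m.
x = R·λ = 6378137 × 1.345704704 = 8583088.963 m.
y = R·ln tan(π/4 + φ/2) = 6378137 × 0.485394510 = 3095912.687 m.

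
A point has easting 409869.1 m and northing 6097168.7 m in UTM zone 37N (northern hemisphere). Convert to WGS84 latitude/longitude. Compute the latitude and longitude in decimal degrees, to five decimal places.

lat 55.01320°, lon 37.59050°

Zone 37N: λ₀ = 39°, k₀ = 0.9996, false easting 500000 m.
Meridian distance M = (N − FN)/k₀ = 6099608.5 m.
Inverse transverse Mercator on WGS84 gives φ = 55.01320033°, λ = 37.59050054°.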